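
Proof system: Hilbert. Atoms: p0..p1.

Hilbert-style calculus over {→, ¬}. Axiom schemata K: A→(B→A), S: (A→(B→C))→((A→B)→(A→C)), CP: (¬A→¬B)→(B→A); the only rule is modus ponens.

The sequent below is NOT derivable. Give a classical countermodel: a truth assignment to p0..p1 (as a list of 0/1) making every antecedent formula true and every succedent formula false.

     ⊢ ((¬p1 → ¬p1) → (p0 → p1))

Enumerate valuations to refute Γ ⊢ Δ:
  v=00: Γ:[] Δ:[((¬p1 → ¬p1) → (p0 → p1))=T] refutes=False
  v=01: Γ:[] Δ:[((¬p1 → ¬p1) → (p0 → p1))=T] refutes=False
  v=10: Γ:[] Δ:[((¬p1 → ¬p1) → (p0 → p1))=F] refutes=True  ← countermodel

Result: [1, 0]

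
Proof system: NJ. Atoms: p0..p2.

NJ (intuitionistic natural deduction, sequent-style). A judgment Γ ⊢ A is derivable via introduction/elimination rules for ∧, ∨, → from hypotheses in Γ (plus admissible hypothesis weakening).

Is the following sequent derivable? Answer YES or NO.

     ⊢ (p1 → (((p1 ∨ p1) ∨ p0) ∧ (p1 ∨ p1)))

Derivation (root first):
[→I]  ⊢ (p1 → (((p1 ∨ p1) ∨ p0) ∧ (p1 ∨ p1)))
  [∧I] p1 ⊢ (((p1 ∨ p1) ∨ p0) ∧ (p1 ∨ p1))
    [∨I₁] p1 ⊢ ((p1 ∨ p1) ∨ p0)
      [∨I₁] p1 ⊢ (p1 ∨ p1)
        [Ax] p1 ⊢ p1
    [Wk] p1, p1 ⊢ (p1 ∨ p1)
      [∨I₁] p1 ⊢ (p1 ∨ p1)
        [Ax] p1 ⊢ p1

Result: YES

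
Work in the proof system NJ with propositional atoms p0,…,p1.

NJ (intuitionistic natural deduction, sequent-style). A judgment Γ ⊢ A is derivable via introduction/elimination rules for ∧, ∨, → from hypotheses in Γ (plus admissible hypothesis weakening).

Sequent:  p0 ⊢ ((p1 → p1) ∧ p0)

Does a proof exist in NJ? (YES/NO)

Proof tree:
[∧I] p0 ⊢ ((p1 → p1) ∧ p0)
  [→I]  ⊢ (p1 → p1)
    [Ax] p1 ⊢ p1
  [Ax] p0 ⊢ p0

Result: YES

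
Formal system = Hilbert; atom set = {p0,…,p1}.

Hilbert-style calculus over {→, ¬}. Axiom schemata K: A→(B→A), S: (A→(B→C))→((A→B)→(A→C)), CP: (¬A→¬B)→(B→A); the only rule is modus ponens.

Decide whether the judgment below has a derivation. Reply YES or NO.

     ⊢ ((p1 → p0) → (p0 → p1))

Search for a countermodel by truth-table:
  v=00: Γ:[] Δ:[((p1 → p0) → (p0 → p1))=T] refutes=False
  v=01: Γ:[] Δ:[((p1 → p0) → (p0 → p1))=T] refutes=False
  v=10: Γ:[] Δ:[((p1 → p0) → (p0 → p1))=F] refutes=True  ← countermodel

Result: NO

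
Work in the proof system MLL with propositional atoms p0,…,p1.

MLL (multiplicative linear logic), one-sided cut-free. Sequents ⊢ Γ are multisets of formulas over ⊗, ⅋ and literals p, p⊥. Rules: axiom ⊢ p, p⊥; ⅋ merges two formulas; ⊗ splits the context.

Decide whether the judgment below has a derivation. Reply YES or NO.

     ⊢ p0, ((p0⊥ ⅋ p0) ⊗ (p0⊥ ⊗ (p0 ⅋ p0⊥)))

Derivation trace:
[⊗]  ⊢ p0, ((p0⊥ ⅋ p0) ⊗ (p0⊥ ⊗ (p0 ⅋ p0⊥)))
  [⅋]  ⊢ (p0⊥ ⅋ p0)
    [Ax]  ⊢ p0, p0⊥
  [⊗]  ⊢ p0, (p0⊥ ⊗ (p0 ⅋ p0⊥))
    [Ax]  ⊢ p0, p0⊥
    [⅋]  ⊢ (p0 ⅋ p0⊥)
      [Ax]  ⊢ p0, p0⊥

Result: YES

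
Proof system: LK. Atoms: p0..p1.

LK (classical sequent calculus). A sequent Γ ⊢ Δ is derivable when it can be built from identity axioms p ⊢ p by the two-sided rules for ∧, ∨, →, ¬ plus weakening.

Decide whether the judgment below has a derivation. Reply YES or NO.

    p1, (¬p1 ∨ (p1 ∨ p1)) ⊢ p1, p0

Derivation trace:
[∨L] p1, (¬p1 ∨ (p1 ∨ p1)) ⊢ p1, p0
  [¬L] p1, ¬p1 ⊢ 
    [Ax] p1 ⊢ p1
  [WR] (p1 ∨ p1) ⊢ p1, p0
    [∨L] (p1 ∨ p1) ⊢ p1
      [Ax] p1 ⊢ p1
      [Ax] p1 ⊢ p1

Result: YES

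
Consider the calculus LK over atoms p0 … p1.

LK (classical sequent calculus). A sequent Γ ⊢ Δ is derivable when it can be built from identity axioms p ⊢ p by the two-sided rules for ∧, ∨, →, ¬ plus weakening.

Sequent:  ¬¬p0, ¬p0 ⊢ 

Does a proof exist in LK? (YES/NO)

Derivation trace:
[¬L] ¬¬p0, ¬p0 ⊢ 
  [¬L] ¬¬p0 ⊢ p0
    [¬R]  ⊢ p0, ¬p0
      [Ax] p0 ⊢ p0

Result: YES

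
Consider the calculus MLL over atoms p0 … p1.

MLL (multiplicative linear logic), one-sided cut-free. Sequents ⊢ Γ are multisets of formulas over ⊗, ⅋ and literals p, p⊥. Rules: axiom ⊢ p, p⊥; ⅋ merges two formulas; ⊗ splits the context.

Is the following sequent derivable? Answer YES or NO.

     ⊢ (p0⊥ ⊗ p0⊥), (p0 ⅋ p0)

Proof tree:
[⅋]  ⊢ (p0⊥ ⊗ p0⊥), (p0 ⅋ p0)
  [⊗]  ⊢ p0, p0, (p0⊥ ⊗ p0⊥)
    [Ax]  ⊢ p0, p0⊥
    [Ax]  ⊢ p0, p0⊥

Result: YES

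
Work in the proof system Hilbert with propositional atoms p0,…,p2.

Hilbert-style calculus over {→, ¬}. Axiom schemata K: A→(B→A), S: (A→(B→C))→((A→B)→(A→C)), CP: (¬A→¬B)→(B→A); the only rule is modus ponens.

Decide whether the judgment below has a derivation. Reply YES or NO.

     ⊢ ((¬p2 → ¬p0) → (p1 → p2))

Search for a countermodel by truth-table:
  v=000: Γ:[] Δ:[((¬p2 → ¬p0) → (p1 → p2))=T] refutes=False
  v=001: Γ:[] Δ:[((¬p2 → ¬p0) → (p1 → p2))=T] refutes=False
  v=010: Γ:[] Δ:[((¬p2 → ¬p0) → (p1 → p2))=F] refutes=True  ← countermodel

Result: NO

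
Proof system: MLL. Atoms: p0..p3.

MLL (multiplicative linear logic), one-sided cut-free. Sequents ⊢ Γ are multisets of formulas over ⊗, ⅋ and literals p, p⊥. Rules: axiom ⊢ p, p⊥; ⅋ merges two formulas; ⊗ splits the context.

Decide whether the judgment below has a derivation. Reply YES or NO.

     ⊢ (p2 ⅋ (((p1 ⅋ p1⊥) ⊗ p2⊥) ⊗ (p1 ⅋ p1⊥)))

Derivation trace:
[⅋]  ⊢ (p2 ⅋ (((p1 ⅋ p1⊥) ⊗ p2⊥) ⊗ (p1 ⅋ p1⊥)))
  [⊗]  ⊢ p2, (((p1 ⅋ p1⊥) ⊗ p2⊥) ⊗ (p1 ⅋ p1⊥))
    [⊗]  ⊢ p2, ((p1 ⅋ p1⊥) ⊗ p2⊥)
      [⅋]  ⊢ (p1 ⅋ p1⊥)
        [Ax]  ⊢ p1, p1⊥
      [Ax]  ⊢ p2, p2⊥
    [⅋]  ⊢ (p1 ⅋ p1⊥)
      [Ax]  ⊢ p1, p1⊥

Result: YES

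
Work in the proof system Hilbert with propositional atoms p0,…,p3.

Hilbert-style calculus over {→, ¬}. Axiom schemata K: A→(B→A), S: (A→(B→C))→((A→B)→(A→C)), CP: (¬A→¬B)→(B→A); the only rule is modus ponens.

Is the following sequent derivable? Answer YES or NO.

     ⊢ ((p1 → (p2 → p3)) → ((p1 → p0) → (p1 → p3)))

Enumerate valuations to refute Γ ⊢ Δ:
  v=0000: Γ:[] Δ:[((p1 → (p2 → p3)) → ((p1 → p0) → (p1 → p3)))=T] refutes=False
  v=0001: Γ:[] Δ:[((p1 → (p2 → p3)) → ((p1 → p0) → (p1 → p3)))=T] refutes=False
  v=0010: Γ:[] Δ:[((p1 → (p2 → p3)) → ((p1 → p0) → (p1 → p3)))=T] refutes=False
  v=0011: Γ:[] Δ:[((p1 → (p2 → p3)) → ((p1 → p0) → (p1 → p3)))=T] refutes=False
  v=0100: Γ:[] Δ:[((p1 → (p2 → p3)) → ((p1 → p0) → (p1 → p3)))=T] refutes=False
  v=0101: Γ:[] Δ:[((p1 → (p2 → p3)) → ((p1 → p0) → (p1 → p3)))=T] refutes=False
  v=0110: Γ:[] Δ:[((p1 → (p2 → p3)) → ((p1 → p0) → (p1 → p3)))=T] refutes=False
  v=0111: Γ:[] Δ:[((p1 → (p2 → p3)) → ((p1 → p0) → (p1 → p3)))=T] refutes=False
  v=1000: Γ:[] Δ:[((p1 → (p2 → p3)) → ((p1 → p0) → (p1 → p3)))=T] refutes=False
  v=1001: Γ:[] Δ:[((p1 → (p2 → p3)) → ((p1 → p0) → (p1 → p3)))=T] refutes=False
  v=1010: Γ:[] Δ:[((p1 → (p2 → p3)) → ((p1 → p0) → (p1 → p3)))=T] refutes=False
  v=1011: Γ:[] Δ:[((p1 → (p2 → p3)) → ((p1 → p0) → (p1 → p3)))=T] refutes=False
  v=1100: Γ:[] Δ:[((p1 → (p2 → p3)) → ((p1 → p0) → (p1 → p3)))=F] refutes=True  ← countermodel

Result: NO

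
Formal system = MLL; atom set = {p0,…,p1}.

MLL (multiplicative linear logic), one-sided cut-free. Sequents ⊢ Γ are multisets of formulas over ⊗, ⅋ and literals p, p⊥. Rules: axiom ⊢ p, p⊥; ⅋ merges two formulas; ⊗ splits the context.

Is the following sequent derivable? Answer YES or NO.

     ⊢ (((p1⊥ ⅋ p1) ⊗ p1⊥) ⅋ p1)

Derivation (root first):
[⅋]  ⊢ (((p1⊥ ⅋ p1) ⊗ p1⊥) ⅋ p1)
  [⊗]  ⊢ p1, ((p1⊥ ⅋ p1) ⊗ p1⊥)
    [⅋]  ⊢ (p1⊥ ⅋ p1)
      [Ax]  ⊢ p1, p1⊥
    [Ax]  ⊢ p1, p1⊥

Result: YES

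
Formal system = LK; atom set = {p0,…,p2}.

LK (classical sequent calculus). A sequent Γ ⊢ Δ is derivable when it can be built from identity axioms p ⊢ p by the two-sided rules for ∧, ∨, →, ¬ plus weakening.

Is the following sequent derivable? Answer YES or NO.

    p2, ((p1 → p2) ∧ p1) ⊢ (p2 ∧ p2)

Derivation (root first):
[∧L] p2, ((p1 → p2) ∧ p1) ⊢ (p2 ∧ p2)
  [∧R] p1, p2, (p1 → p2) ⊢ (p2 ∧ p2)
    [WL] p1, (p1 → p2), p2 ⊢ p2
      [→L] p1, (p1 → p2) ⊢ p2
        [Ax] p1 ⊢ p1
        [Ax] p2 ⊢ p2
    [→L] p1, (p1 → p2) ⊢ p2
      [Ax] p1 ⊢ p1
      [Ax] p2 ⊢ p2

Result: YES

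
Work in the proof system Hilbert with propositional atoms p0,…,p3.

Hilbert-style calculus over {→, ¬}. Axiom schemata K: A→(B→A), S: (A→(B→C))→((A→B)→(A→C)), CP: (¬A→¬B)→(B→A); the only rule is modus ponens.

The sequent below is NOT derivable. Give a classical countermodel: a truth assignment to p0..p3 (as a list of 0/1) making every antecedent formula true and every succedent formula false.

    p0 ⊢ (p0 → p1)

Search for a countermodel by truth-table:
  v=0000: Γ:[p0=F] Δ:[(p0 → p1)=T] refutes=False
  v=0001: Γ:[p0=F] Δ:[(p0 → p1)=T] refutes=False
  v=0010: Γ:[p0=F] Δ:[(p0 → p1)=T] refutes=False
  v=0011: Γ:[p0=F] Δ:[(p0 → p1)=T] refutes=False
  v=0100: Γ:[p0=F] Δ:[(p0 → p1)=T] refutes=False
  v=0101: Γ:[p0=F] Δ:[(p0 → p1)=T] refutes=False
  v=0110: Γ:[p0=F] Δ:[(p0 → p1)=T] refutes=False
  v=0111: Γ:[p0=F] Δ:[(p0 → p1)=T] refutes=False
  v=1000: Γ:[p0=T] Δ:[(p0 → p1)=F] refutes=True  ← countermodel

Result: [1, 0, 0, 0]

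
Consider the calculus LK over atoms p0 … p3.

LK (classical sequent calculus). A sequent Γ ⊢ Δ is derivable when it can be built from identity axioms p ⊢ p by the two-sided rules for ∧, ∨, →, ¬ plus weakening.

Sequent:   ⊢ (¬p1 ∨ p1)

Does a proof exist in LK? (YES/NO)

Derivation trace:
[∨R]  ⊢ (¬p1 ∨ p1)
  [¬R]  ⊢ p1, ¬p1
    [Ax] p1 ⊢ p1

Result: YES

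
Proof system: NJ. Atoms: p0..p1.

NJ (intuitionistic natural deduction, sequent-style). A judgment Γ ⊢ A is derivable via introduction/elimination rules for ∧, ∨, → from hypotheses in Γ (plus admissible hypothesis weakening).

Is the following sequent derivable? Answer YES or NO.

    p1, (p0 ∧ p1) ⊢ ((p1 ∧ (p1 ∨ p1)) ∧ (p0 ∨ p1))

Derivation (root first):
[∧I] p1, (p0 ∧ p1) ⊢ ((p1 ∧ (p1 ∨ p1)) ∧ (p0 ∨ p1))
  [∧I] p1, (p0 ∧ p1) ⊢ (p1 ∧ (p1 ∨ p1))
    [Ax] p1 ⊢ p1
    [Wk] p1, (p0 ∧ p1) ⊢ (p1 ∨ p1)
      [∨I₁] p1 ⊢ (p1 ∨ p1)
        [Ax] p1 ⊢ p1
  [∨I₂] p1 ⊢ (p0 ∨ p1)
    [Ax] p1 ⊢ p1

Result: YES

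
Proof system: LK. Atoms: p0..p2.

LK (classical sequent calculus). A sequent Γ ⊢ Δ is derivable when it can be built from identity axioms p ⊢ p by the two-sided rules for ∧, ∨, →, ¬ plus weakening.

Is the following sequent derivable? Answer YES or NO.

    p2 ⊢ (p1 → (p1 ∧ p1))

Proof tree:
[→R] p2 ⊢ (p1 → (p1 ∧ p1))
  [∧R] p1, p2 ⊢ (p1 ∧ p1)
    [WL] p1, p2, p1 ⊢ p1
      [WL] p1, p2 ⊢ p1
        [Ax] p1 ⊢ p1
    [WL] p1, p2, p1 ⊢ p1
      [WL] p1, p2 ⊢ p1
        [Ax] p1 ⊢ p1

Result: YES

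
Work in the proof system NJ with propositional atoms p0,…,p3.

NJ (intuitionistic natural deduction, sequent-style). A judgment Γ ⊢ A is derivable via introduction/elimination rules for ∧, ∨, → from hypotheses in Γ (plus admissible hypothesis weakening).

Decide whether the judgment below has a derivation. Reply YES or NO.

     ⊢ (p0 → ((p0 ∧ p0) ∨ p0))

Proof tree:
[→I]  ⊢ (p0 → ((p0 ∧ p0) ∨ p0))
  [∨I₁] p0 ⊢ ((p0 ∧ p0) ∨ p0)
    [∧I] p0 ⊢ (p0 ∧ p0)
      [Ax] p0 ⊢ p0
      [Ax] p0 ⊢ p0

Result: YES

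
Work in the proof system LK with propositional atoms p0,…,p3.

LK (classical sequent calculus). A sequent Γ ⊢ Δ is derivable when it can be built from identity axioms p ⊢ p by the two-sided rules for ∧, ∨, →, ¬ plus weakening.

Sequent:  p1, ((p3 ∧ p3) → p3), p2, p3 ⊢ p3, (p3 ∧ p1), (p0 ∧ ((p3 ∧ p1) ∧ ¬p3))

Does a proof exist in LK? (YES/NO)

Derivation trace:
[∧R] p1, ((p3 ∧ p3) → p3), p2, p3 ⊢ p3, (p3 ∧ p1), (p0 ∧ ((p3 ∧ p1) ∧ ¬p3))
  [WR] p1, p3, ((p3 ∧ p3) → p3) ⊢ (p3 ∧ p1), p0
    [→L] p1, p3, ((p3 ∧ p3) → p3) ⊢ (p3 ∧ p1)
      [∧R] p3 ⊢ (p3 ∧ p3)
        [Ax] p3 ⊢ p3
        [Ax] p3 ⊢ p3
      [∧R] p1, p3 ⊢ (p3 ∧ p1)
        [Ax] p3 ⊢ p3
        [Ax] p1 ⊢ p1
  [∧R] p1, p2, p3, ((p3 ∧ p3) → p3) ⊢ p3, ((p3 ∧ p1) ∧ ¬p3)
    [→L] p1, p3, ((p3 ∧ p3) → p3) ⊢ (p3 ∧ p1)
      [∧R] p3 ⊢ (p3 ∧ p3)
        [Ax] p3 ⊢ p3
        [Ax] p3 ⊢ p3
      [∧R] p1, p3 ⊢ (p3 ∧ p1)
        [Ax] p3 ⊢ p3
        [Ax] p1 ⊢ p1
    [WL] p2 ⊢ p3, ¬p3
      [¬R]  ⊢ p3, ¬p3
        [Ax] p3 ⊢ p3

Result: YES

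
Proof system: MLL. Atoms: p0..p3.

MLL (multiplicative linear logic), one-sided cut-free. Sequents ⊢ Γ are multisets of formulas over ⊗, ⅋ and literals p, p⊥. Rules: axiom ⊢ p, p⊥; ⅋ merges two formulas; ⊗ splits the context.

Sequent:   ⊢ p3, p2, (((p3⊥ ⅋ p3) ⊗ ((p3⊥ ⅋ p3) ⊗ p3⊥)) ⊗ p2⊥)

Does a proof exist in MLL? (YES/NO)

Derivation trace:
[⊗]  ⊢ p3, p2, (((p3⊥ ⅋ p3) ⊗ ((p3⊥ ⅋ p3) ⊗ p3⊥)) ⊗ p2⊥)
  [⊗]  ⊢ p3, ((p3⊥ ⅋ p3) ⊗ ((p3⊥ ⅋ p3) ⊗ p3⊥))
    [⅋]  ⊢ (p3⊥ ⅋ p3)
      [Ax]  ⊢ p3, p3⊥
    [⊗]  ⊢ p3, ((p3⊥ ⅋ p3) ⊗ p3⊥)
      [⅋]  ⊢ (p3⊥ ⅋ p3)
        [Ax]  ⊢ p3, p3⊥
      [Ax]  ⊢ p3, p3⊥
  [Ax]  ⊢ p2, p2⊥

Result: YES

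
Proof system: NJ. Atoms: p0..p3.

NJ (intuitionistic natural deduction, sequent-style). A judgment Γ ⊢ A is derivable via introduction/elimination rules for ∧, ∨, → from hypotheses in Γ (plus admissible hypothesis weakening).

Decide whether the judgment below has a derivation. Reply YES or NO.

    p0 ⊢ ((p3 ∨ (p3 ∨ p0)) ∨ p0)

Proof tree:
[∨I₁] p0 ⊢ ((p3 ∨ (p3 ∨ p0)) ∨ p0)
  [∨I₂] p0 ⊢ (p3 ∨ (p3 ∨ p0))
    [∨I₂] p0 ⊢ (p3 ∨ p0)
      [Ax] p0 ⊢ p0

Result: YES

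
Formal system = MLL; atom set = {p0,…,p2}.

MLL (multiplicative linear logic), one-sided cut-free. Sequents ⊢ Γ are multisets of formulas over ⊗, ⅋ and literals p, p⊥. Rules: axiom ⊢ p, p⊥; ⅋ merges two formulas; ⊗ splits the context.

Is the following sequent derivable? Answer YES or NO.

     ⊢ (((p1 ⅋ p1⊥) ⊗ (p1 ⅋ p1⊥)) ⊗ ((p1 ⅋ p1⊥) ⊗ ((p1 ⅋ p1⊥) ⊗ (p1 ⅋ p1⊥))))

Proof tree:
[⊗]  ⊢ (((p1 ⅋ p1⊥) ⊗ (p1 ⅋ p1⊥)) ⊗ ((p1 ⅋ p1⊥) ⊗ ((p1 ⅋ p1⊥) ⊗ (p1 ⅋ p1⊥))))
  [⊗]  ⊢ ((p1 ⅋ p1⊥) ⊗ (p1 ⅋ p1⊥))
    [⅋]  ⊢ (p1 ⅋ p1⊥)
      [Ax]  ⊢ p1, p1⊥
    [⅋]  ⊢ (p1 ⅋ p1⊥)
      [Ax]  ⊢ p1, p1⊥
  [⊗]  ⊢ ((p1 ⅋ p1⊥) ⊗ ((p1 ⅋ p1⊥) ⊗ (p1 ⅋ p1⊥)))
    [⅋]  ⊢ (p1 ⅋ p1⊥)
      [Ax]  ⊢ p1, p1⊥
    [⊗]  ⊢ ((p1 ⅋ p1⊥) ⊗ (p1 ⅋ p1⊥))
      [⅋]  ⊢ (p1 ⅋ p1⊥)
        [Ax]  ⊢ p1, p1⊥
      [⅋]  ⊢ (p1 ⅋ p1⊥)
        [Ax]  ⊢ p1, p1⊥

Result: YES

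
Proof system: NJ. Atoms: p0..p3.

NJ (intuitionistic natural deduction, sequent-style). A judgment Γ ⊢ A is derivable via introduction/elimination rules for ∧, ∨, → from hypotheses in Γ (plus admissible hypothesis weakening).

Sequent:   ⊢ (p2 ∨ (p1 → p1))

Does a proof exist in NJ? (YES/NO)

Proof tree:
[∨I₂]  ⊢ (p2 ∨ (p1 → p1))
  [→I]  ⊢ (p1 → p1)
    [Ax] p1 ⊢ p1

Result: YES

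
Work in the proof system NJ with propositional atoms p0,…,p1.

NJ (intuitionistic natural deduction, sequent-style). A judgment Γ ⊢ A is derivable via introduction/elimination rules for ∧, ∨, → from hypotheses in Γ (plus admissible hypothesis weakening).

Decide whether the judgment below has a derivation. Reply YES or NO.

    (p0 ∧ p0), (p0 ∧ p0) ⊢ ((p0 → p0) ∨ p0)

Proof tree:
[Wk] (p0 ∧ p0), (p0 ∧ p0) ⊢ ((p0 → p0) ∨ p0)
  [∨I₁] (p0 ∧ p0) ⊢ ((p0 → p0) ∨ p0)
    [Wk] (p0 ∧ p0) ⊢ (p0 → p0)
      [→I]  ⊢ (p0 → p0)
        [Ax] p0 ⊢ p0

Result: YES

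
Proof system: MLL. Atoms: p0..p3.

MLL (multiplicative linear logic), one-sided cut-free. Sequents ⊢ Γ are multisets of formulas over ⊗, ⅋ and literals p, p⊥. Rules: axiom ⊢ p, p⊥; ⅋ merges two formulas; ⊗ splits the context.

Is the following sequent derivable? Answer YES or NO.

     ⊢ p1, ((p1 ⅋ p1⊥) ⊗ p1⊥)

Derivation (root first):
[⊗]  ⊢ p1, ((p1 ⅋ p1⊥) ⊗ p1⊥)
  [⅋]  ⊢ (p1 ⅋ p1⊥)
    [Ax]  ⊢ p1, p1⊥
  [Ax]  ⊢ p1, p1⊥

Result: YES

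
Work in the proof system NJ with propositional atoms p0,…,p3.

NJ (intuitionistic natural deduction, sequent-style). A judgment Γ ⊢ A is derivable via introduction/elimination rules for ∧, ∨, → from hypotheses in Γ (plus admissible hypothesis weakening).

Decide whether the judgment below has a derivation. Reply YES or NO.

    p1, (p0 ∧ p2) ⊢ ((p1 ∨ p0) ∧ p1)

Derivation (root first):
[∧I] p1, (p0 ∧ p2) ⊢ ((p1 ∨ p0) ∧ p1)
  [∨I₁] p1, (p0 ∧ p2) ⊢ (p1 ∨ p0)
    [Wk] p1, (p0 ∧ p2) ⊢ p1
      [Ax] p1 ⊢ p1
  [Ax] p1 ⊢ p1

Result: YES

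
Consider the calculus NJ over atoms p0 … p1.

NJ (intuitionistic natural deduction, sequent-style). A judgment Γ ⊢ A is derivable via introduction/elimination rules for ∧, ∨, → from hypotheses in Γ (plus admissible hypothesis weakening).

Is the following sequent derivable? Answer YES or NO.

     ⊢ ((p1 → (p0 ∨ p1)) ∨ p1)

Derivation trace:
[∨I₁]  ⊢ ((p1 → (p0 ∨ p1)) ∨ p1)
  [→I]  ⊢ (p1 → (p0 ∨ p1))
    [∨I₂] p1 ⊢ (p0 ∨ p1)
      [Ax] p1 ⊢ p1

Result: YES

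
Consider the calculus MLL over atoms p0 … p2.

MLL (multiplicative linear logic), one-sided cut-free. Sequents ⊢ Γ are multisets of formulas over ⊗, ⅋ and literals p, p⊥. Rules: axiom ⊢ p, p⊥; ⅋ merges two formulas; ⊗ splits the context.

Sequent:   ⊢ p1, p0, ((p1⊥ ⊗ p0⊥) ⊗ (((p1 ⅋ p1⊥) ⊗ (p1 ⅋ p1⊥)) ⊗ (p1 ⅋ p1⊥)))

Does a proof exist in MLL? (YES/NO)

Derivation trace:
[⊗]  ⊢ p1, p0, ((p1⊥ ⊗ p0⊥) ⊗ (((p1 ⅋ p1⊥) ⊗ (p1 ⅋ p1⊥)) ⊗ (p1 ⅋ p1⊥)))
  [⊗]  ⊢ p1, p0, (p1⊥ ⊗ p0⊥)
    [Ax]  ⊢ p1, p1⊥
    [Ax]  ⊢ p0, p0⊥
  [⊗]  ⊢ (((p1 ⅋ p1⊥) ⊗ (p1 ⅋ p1⊥)) ⊗ (p1 ⅋ p1⊥))
    [⊗]  ⊢ ((p1 ⅋ p1⊥) ⊗ (p1 ⅋ p1⊥))
      [⅋]  ⊢ (p1 ⅋ p1⊥)
        [Ax]  ⊢ p1, p1⊥
      [⅋]  ⊢ (p1 ⅋ p1⊥)
        [Ax]  ⊢ p1, p1⊥
    [⅋]  ⊢ (p1 ⅋ p1⊥)
      [Ax]  ⊢ p1, p1⊥

Result: YES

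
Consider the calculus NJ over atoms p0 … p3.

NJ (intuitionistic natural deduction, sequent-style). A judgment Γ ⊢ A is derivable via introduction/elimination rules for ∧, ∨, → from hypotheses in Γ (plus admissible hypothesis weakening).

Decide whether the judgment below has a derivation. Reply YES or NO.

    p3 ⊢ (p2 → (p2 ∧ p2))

Derivation (root first):
[→I] p3 ⊢ (p2 → (p2 ∧ p2))
  [∧I] p2, p3 ⊢ (p2 ∧ p2)
    [Ax] p2 ⊢ p2
    [Wk] p2, p3 ⊢ p2
      [Ax] p2 ⊢ p2

Result: YES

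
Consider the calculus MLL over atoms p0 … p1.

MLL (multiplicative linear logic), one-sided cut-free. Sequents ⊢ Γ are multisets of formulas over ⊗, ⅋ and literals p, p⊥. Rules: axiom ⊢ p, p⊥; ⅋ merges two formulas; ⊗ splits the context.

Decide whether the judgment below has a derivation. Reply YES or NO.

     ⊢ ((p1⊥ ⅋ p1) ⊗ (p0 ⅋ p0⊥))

Proof tree:
[⊗]  ⊢ ((p1⊥ ⅋ p1) ⊗ (p0 ⅋ p0⊥))
  [⅋]  ⊢ (p1⊥ ⅋ p1)
    [Ax]  ⊢ p1, p1⊥
  [⅋]  ⊢ (p0 ⅋ p0⊥)
    [Ax]  ⊢ p0, p0⊥

Result: YES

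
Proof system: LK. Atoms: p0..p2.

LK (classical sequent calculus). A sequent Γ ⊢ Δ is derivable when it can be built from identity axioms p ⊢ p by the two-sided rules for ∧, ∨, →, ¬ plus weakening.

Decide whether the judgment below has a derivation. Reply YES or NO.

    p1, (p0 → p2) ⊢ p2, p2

Truth-table refutation:
  v=000: Γ:[p1=F, (p0 → p2)=T] Δ:[p2=F, p2=F] refutes=False
  v=001: Γ:[p1=F, (p0 → p2)=T] Δ:[p2=T, p2=T] refutes=False
  v=010: Γ:[p1=T, (p0 → p2)=T] Δ:[p2=F, p2=F] refutes=True  ← countermodel

Result: NO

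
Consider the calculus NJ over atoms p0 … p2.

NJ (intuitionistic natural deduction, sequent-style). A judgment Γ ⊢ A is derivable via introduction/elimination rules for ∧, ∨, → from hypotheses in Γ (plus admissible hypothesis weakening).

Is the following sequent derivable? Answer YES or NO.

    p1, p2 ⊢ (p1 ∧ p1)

Derivation trace:
[∧I] p1, p2 ⊢ (p1 ∧ p1)
  [Wk] p1, p2 ⊢ p1
    [Ax] p1 ⊢ p1
  [Ax] p1 ⊢ p1

Result: YES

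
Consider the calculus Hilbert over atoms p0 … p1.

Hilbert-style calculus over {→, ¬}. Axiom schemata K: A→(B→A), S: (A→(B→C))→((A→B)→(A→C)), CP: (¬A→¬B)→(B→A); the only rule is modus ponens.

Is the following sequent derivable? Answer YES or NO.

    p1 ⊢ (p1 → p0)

Enumerate valuations to refute Γ ⊢ Δ:
  v=00: Γ:[p1=F] Δ:[(p1 → p0)=T] refutes=False
  v=01: Γ:[p1=T] Δ:[(p1 → p0)=F] refutes=True  ← countermodel

Result: NO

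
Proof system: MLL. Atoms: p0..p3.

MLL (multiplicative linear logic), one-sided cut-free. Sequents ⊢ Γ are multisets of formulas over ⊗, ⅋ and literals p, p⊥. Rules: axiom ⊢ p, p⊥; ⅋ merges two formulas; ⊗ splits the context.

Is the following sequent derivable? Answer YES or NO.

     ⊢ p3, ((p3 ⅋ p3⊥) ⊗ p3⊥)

Derivation trace:
[⊗]  ⊢ p3, ((p3 ⅋ p3⊥) ⊗ p3⊥)
  [⅋]  ⊢ (p3 ⅋ p3⊥)
    [Ax]  ⊢ p3, p3⊥
  [Ax]  ⊢ p3, p3⊥

Result: YES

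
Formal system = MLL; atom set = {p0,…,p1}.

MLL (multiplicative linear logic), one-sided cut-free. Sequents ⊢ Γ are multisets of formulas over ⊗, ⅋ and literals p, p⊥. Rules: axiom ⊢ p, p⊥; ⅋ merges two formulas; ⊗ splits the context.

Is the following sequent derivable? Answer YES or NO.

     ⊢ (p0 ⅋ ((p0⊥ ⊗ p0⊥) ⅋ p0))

Derivation (root first):
[⅋]  ⊢ (p0 ⅋ ((p0⊥ ⊗ p0⊥) ⅋ p0))
  [⅋]  ⊢ p0, ((p0⊥ ⊗ p0⊥) ⅋ p0)
    [⊗]  ⊢ p0, p0, (p0⊥ ⊗ p0⊥)
      [Ax]  ⊢ p0, p0⊥
      [Ax]  ⊢ p0, p0⊥

Result: YES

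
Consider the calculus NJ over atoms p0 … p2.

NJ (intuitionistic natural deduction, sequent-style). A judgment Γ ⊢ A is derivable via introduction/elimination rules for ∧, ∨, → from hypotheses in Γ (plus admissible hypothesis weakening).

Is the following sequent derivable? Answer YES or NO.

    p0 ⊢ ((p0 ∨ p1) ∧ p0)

Derivation (root first):
[∧I] p0 ⊢ ((p0 ∨ p1) ∧ p0)
  [∨I₁] p0 ⊢ (p0 ∨ p1)
    [Ax] p0 ⊢ p0
  [Ax] p0 ⊢ p0

Result: YES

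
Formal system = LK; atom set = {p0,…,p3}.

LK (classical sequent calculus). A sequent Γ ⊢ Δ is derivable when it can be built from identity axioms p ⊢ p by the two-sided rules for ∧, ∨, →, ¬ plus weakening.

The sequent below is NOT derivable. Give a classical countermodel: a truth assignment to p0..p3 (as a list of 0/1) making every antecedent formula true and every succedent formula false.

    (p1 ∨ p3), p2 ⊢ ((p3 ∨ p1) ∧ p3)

Enumerate valuations to refute Γ ⊢ Δ:
  v=0000: Γ:[(p1 ∨ p3)=F, p2=F] Δ:[((p3 ∨ p1) ∧ p3)=F] refutes=False
  v=0001: Γ:[(p1 ∨ p3)=T, p2=F] Δ:[((p3 ∨ p1) ∧ p3)=T] refutes=False
  v=0010: Γ:[(p1 ∨ p3)=F, p2=T] Δ:[((p3 ∨ p1) ∧ p3)=F] refutes=False
  v=0011: Γ:[(p1 ∨ p3)=T, p2=T] Δ:[((p3 ∨ p1) ∧ p3)=T] refutes=False
  v=0100: Γ:[(p1 ∨ p3)=T, p2=F] Δ:[((p3 ∨ p1) ∧ p3)=F] refutes=False
  v=0101: Γ:[(p1 ∨ p3)=T, p2=F] Δ:[((p3 ∨ p1) ∧ p3)=T] refutes=False
  v=0110: Γ:[(p1 ∨ p3)=T, p2=T] Δ:[((p3 ∨ p1) ∧ p3)=F] refutes=True  ← countermodel

Result: [0, 1, 1, 0]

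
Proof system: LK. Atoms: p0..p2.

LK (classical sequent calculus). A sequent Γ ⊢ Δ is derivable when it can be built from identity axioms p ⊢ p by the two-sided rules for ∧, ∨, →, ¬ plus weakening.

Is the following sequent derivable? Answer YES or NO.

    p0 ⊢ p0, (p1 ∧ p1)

Derivation (root first):
[∧R] p0 ⊢ p0, (p1 ∧ p1)
  [WR] p0 ⊢ p0, p1
    [Ax] p0 ⊢ p0
  [WR] p0 ⊢ p0, p1
    [Ax] p0 ⊢ p0

Result: YES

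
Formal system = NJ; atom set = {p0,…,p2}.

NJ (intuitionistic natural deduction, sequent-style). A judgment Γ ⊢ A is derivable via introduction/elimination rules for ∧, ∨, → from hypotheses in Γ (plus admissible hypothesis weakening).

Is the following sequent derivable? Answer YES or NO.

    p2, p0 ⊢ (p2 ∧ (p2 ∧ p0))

Proof tree:
[∧I] p2, p0 ⊢ (p2 ∧ (p2 ∧ p0))
  [Ax] p2 ⊢ p2
  [∧I] p2, p0 ⊢ (p2 ∧ p0)
    [Ax] p2 ⊢ p2
    [Ax] p0 ⊢ p0

Result: YES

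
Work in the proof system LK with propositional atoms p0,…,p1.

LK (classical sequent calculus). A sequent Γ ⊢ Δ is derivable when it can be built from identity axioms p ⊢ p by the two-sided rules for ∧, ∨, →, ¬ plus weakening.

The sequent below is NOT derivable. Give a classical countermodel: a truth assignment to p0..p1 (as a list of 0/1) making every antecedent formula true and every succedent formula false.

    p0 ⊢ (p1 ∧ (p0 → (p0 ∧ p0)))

Search for a countermodel by truth-table:
  v=00: Γ:[p0=F] Δ:[(p1 ∧ (p0 → (p0 ∧ p0)))=F] refutes=False
  v=01: Γ:[p0=F] Δ:[(p1 ∧ (p0 → (p0 ∧ p0)))=T] refutes=False
  v=10: Γ:[p0=T] Δ:[(p1 ∧ (p0 → (p0 ∧ p0)))=F] refutes=True  ← countermodel

Result: [1, 0]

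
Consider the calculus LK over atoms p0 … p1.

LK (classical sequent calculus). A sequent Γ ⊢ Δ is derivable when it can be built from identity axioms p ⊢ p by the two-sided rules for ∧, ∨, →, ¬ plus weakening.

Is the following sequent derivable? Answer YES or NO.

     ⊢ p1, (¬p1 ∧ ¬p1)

Proof tree:
[∧R]  ⊢ p1, (¬p1 ∧ ¬p1)
  [¬R]  ⊢ p1, ¬p1
    [Ax] p1 ⊢ p1
  [¬R]  ⊢ p1, ¬p1
    [Ax] p1 ⊢ p1

Result: YES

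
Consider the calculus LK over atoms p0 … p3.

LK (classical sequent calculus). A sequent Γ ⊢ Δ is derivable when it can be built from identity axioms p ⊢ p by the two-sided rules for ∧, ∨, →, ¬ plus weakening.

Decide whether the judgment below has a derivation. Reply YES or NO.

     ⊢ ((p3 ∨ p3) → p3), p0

Derivation trace:
[WR]  ⊢ ((p3 ∨ p3) → p3), p0
  [→R]  ⊢ ((p3 ∨ p3) → p3)
    [∨L] (p3 ∨ p3) ⊢ p3
      [Ax] p3 ⊢ p3
      [Ax] p3 ⊢ p3

Result: YES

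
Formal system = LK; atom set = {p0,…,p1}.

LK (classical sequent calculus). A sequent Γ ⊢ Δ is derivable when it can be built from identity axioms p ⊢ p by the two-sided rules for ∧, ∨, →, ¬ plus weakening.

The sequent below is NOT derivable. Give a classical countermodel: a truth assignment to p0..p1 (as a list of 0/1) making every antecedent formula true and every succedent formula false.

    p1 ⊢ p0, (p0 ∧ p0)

Truth-table refutation:
  v=00: Γ:[p1=F] Δ:[p0=F, (p0 ∧ p0)=F] refutes=False
  v=01: Γ:[p1=T] Δ:[p0=F, (p0 ∧ p0)=F] refutes=True  ← countermodel

Result: [0, 1]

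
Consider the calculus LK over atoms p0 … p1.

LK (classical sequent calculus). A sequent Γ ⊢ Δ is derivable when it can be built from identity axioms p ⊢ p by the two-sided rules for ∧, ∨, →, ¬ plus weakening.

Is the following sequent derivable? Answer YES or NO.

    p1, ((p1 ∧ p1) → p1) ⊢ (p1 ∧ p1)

Derivation trace:
[→L] p1, ((p1 ∧ p1) → p1) ⊢ (p1 ∧ p1)
  [∧R] p1 ⊢ (p1 ∧ p1)
    [Ax] p1 ⊢ p1
    [Ax] p1 ⊢ p1
  [∧R] p1 ⊢ (p1 ∧ p1)
    [Ax] p1 ⊢ p1
    [Ax] p1 ⊢ p1

Result: YES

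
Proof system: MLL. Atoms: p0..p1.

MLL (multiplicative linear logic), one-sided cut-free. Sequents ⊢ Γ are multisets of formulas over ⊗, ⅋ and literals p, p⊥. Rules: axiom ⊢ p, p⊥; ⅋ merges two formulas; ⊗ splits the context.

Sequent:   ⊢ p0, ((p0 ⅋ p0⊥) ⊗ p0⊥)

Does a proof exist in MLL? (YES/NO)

Derivation trace:
[⊗]  ⊢ p0, ((p0 ⅋ p0⊥) ⊗ p0⊥)
  [⅋]  ⊢ (p0 ⅋ p0⊥)
    [Ax]  ⊢ p0, p0⊥
  [Ax]  ⊢ p0, p0⊥

Result: YES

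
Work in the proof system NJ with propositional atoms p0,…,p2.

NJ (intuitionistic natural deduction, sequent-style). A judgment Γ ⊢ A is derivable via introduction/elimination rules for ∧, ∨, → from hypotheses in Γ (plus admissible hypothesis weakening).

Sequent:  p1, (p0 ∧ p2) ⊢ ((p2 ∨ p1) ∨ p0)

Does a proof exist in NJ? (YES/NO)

Derivation (root first):
[Wk] p1, (p0 ∧ p2) ⊢ ((p2 ∨ p1) ∨ p0)
  [∨I₁] p1 ⊢ ((p2 ∨ p1) ∨ p0)
    [∨I₂] p1 ⊢ (p2 ∨ p1)
      [Ax] p1 ⊢ p1

Result: YES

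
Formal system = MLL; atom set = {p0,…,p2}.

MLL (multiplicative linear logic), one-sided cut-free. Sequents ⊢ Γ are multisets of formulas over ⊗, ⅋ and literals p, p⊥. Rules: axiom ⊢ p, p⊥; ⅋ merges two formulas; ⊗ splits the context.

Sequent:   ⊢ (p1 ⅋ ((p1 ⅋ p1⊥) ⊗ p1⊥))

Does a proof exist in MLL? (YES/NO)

Derivation (root first):
[⅋]  ⊢ (p1 ⅋ ((p1 ⅋ p1⊥) ⊗ p1⊥))
  [⊗]  ⊢ p1, ((p1 ⅋ p1⊥) ⊗ p1⊥)
    [⅋]  ⊢ (p1 ⅋ p1⊥)
      [Ax]  ⊢ p1, p1⊥
    [Ax]  ⊢ p1, p1⊥

Result: YES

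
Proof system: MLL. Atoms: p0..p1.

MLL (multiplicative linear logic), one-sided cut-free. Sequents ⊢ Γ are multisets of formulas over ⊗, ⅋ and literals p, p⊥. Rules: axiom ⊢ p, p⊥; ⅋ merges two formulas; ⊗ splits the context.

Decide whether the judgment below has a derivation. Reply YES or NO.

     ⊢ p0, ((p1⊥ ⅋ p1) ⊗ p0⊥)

Derivation (root first):
[⊗]  ⊢ p0, ((p1⊥ ⅋ p1) ⊗ p0⊥)
  [⅋]  ⊢ (p1⊥ ⅋ p1)
    [Ax]  ⊢ p1, p1⊥
  [Ax]  ⊢ p0, p0⊥

Result: YES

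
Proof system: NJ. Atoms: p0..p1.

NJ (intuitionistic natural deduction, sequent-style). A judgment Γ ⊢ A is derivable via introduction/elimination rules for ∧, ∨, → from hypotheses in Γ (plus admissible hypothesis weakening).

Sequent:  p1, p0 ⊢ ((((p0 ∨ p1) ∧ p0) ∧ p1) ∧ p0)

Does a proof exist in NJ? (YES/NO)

Derivation trace:
[∧I] p1, p0 ⊢ ((((p0 ∨ p1) ∧ p0) ∧ p1) ∧ p0)
  [∧I] p1, p0 ⊢ (((p0 ∨ p1) ∧ p0) ∧ p1)
    [∧I] p0 ⊢ ((p0 ∨ p1) ∧ p0)
      [∨I₁] p0 ⊢ (p0 ∨ p1)
        [Ax] p0 ⊢ p0
      [Ax] p0 ⊢ p0
    [Ax] p1 ⊢ p1
  [Ax] p0 ⊢ p0

Result: YES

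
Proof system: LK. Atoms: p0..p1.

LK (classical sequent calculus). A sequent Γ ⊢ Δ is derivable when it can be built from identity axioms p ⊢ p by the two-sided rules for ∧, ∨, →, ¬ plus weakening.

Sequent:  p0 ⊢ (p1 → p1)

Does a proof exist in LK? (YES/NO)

Derivation trace:
[→R] p0 ⊢ (p1 → p1)
  [WL] p1, p0 ⊢ p1
    [Ax] p1 ⊢ p1

Result: YES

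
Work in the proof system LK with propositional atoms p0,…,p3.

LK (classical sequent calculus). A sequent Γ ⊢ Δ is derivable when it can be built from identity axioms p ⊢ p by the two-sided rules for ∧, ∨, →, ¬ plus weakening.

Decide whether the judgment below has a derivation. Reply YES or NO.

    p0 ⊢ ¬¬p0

Derivation (root first):
[¬R] p0 ⊢ ¬¬p0
  [¬L] p0, ¬p0 ⊢ 
    [Ax] p0 ⊢ p0

Result: YES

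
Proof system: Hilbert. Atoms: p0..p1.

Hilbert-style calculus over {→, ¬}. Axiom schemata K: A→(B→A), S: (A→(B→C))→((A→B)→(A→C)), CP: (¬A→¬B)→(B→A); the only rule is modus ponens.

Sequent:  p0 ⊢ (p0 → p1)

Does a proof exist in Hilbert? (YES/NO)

Search for a countermodel by truth-table:
  v=00: Γ:[p0=F] Δ:[(p0 → p1)=T] refutes=False
  v=01: Γ:[p0=F] Δ:[(p0 → p1)=T] refutes=False
  v=10: Γ:[p0=T] Δ:[(p0 → p1)=F] refutes=True  ← countermodel

Result: NO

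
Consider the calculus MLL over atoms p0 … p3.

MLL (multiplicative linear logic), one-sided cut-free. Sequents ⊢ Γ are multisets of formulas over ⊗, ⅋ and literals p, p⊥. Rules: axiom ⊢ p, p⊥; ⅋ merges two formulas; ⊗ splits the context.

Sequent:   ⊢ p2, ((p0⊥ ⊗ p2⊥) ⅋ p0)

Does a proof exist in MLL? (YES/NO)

Proof tree:
[⅋]  ⊢ p2, ((p0⊥ ⊗ p2⊥) ⅋ p0)
  [⊗]  ⊢ p0, p2, (p0⊥ ⊗ p2⊥)
    [Ax]  ⊢ p0, p0⊥
    [Ax]  ⊢ p2, p2⊥

Result: YES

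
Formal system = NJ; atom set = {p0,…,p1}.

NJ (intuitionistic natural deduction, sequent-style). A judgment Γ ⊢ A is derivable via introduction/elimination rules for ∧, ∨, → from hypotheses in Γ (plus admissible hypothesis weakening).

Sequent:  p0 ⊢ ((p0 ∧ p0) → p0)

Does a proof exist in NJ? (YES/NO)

Proof tree:
[→I] p0 ⊢ ((p0 ∧ p0) → p0)
  [Wk] p0, (p0 ∧ p0) ⊢ p0
    [Ax] p0 ⊢ p0

Result: YES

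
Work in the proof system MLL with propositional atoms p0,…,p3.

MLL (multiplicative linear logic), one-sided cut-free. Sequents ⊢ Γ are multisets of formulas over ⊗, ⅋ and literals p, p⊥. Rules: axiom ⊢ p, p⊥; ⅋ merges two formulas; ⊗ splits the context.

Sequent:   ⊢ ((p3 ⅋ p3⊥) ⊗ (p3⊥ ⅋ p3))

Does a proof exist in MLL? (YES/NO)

Derivation trace:
[⊗]  ⊢ ((p3 ⅋ p3⊥) ⊗ (p3⊥ ⅋ p3))
  [⅋]  ⊢ (p3 ⅋ p3⊥)
    [Ax]  ⊢ p3, p3⊥
  [⅋]  ⊢ (p3⊥ ⅋ p3)
    [Ax]  ⊢ p3, p3⊥

Result: YES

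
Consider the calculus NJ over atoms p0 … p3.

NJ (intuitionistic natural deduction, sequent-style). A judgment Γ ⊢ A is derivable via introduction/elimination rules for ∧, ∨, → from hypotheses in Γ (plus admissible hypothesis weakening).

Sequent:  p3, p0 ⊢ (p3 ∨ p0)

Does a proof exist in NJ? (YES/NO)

Derivation (root first):
[∨I₁] p3, p0 ⊢ (p3 ∨ p0)
  [Wk] p3, p0 ⊢ p3
    [Ax] p3 ⊢ p3

Result: YES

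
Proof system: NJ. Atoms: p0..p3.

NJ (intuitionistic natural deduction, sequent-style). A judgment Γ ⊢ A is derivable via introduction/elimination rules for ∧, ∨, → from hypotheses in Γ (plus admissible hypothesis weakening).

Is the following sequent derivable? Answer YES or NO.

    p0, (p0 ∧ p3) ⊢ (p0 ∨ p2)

Derivation trace:
[Wk] p0, (p0 ∧ p3) ⊢ (p0 ∨ p2)
  [∨I₁] p0 ⊢ (p0 ∨ p2)
    [Ax] p0 ⊢ p0

Result: YES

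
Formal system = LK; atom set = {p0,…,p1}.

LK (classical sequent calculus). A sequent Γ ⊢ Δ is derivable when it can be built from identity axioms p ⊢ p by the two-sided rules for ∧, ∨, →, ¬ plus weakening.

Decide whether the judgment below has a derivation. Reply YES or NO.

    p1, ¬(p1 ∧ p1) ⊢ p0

Derivation (root first):
[WR] p1, ¬(p1 ∧ p1) ⊢ p0
  [¬L] p1, ¬(p1 ∧ p1) ⊢ 
    [∧R] p1 ⊢ (p1 ∧ p1)
      [Ax] p1 ⊢ p1
      [Ax] p1 ⊢ p1

Result: YES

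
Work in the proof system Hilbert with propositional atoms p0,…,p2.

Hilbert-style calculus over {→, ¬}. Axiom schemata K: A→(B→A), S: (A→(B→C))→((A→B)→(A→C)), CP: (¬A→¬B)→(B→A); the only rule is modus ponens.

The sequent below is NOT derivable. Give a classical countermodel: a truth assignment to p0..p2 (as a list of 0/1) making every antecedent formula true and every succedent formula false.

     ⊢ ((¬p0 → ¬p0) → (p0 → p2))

Search for a countermodel by truth-table:
  v=000: Γ:[] Δ:[((¬p0 → ¬p0) → (p0 → p2))=T] refutes=False
  v=001: Γ:[] Δ:[((¬p0 → ¬p0) → (p0 → p2))=T] refutes=False
  v=010: Γ:[] Δ:[((¬p0 → ¬p0) → (p0 → p2))=T] refutes=False
  v=011: Γ:[] Δ:[((¬p0 → ¬p0) → (p0 → p2))=T] refutes=False
  v=100: Γ:[] Δ:[((¬p0 → ¬p0) → (p0 → p2))=F] refutes=True  ← countermodel

Result: [1, 0, 0]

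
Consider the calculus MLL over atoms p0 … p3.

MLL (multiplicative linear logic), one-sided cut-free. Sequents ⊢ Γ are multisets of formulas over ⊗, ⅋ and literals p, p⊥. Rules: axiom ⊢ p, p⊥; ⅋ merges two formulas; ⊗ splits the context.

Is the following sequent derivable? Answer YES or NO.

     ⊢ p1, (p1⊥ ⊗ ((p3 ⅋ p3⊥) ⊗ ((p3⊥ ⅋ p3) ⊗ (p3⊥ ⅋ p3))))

Derivation (root first):
[⊗]  ⊢ p1, (p1⊥ ⊗ ((p3 ⅋ p3⊥) ⊗ ((p3⊥ ⅋ p3) ⊗ (p3⊥ ⅋ p3))))
  [Ax]  ⊢ p1, p1⊥
  [⊗]  ⊢ ((p3 ⅋ p3⊥) ⊗ ((p3⊥ ⅋ p3) ⊗ (p3⊥ ⅋ p3)))
    [⅋]  ⊢ (p3 ⅋ p3⊥)
      [Ax]  ⊢ p3, p3⊥
    [⊗]  ⊢ ((p3⊥ ⅋ p3) ⊗ (p3⊥ ⅋ p3))
      [⅋]  ⊢ (p3⊥ ⅋ p3)
        [Ax]  ⊢ p3, p3⊥
      [⅋]  ⊢ (p3⊥ ⅋ p3)
        [Ax]  ⊢ p3, p3⊥

Result: YES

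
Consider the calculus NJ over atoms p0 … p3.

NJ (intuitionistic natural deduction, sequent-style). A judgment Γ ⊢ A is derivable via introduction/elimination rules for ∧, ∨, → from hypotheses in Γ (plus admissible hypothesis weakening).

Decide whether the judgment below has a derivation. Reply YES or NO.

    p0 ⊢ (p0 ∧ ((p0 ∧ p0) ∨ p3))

Derivation trace:
[∧I] p0 ⊢ (p0 ∧ ((p0 ∧ p0) ∨ p3))
  [Wk] p0, p0 ⊢ p0
    [Ax] p0 ⊢ p0
  [∨I₁] p0 ⊢ ((p0 ∧ p0) ∨ p3)
    [∧I] p0 ⊢ (p0 ∧ p0)
      [Ax] p0 ⊢ p0
      [Ax] p0 ⊢ p0

Result: YES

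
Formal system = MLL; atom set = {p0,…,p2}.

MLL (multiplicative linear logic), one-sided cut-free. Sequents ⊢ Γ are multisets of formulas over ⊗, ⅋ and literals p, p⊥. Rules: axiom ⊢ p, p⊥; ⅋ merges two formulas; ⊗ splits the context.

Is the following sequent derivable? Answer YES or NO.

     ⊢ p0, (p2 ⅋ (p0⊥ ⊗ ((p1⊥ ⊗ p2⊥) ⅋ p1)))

Derivation trace:
[⅋]  ⊢ p0, (p2 ⅋ (p0⊥ ⊗ ((p1⊥ ⊗ p2⊥) ⅋ p1)))
  [⊗]  ⊢ p0, p2, (p0⊥ ⊗ ((p1⊥ ⊗ p2⊥) ⅋ p1))
    [Ax]  ⊢ p0, p0⊥
    [⅋]  ⊢ p2, ((p1⊥ ⊗ p2⊥) ⅋ p1)
      [⊗]  ⊢ p1, p2, (p1⊥ ⊗ p2⊥)
        [Ax]  ⊢ p1, p1⊥
        [Ax]  ⊢ p2, p2⊥

Result: YES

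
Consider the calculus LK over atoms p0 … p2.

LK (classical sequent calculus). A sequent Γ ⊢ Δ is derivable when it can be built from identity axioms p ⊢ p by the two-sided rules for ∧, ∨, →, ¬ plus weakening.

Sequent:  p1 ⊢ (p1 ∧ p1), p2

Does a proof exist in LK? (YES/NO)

Derivation (root first):
[WR] p1 ⊢ (p1 ∧ p1), p2
  [∧R] p1 ⊢ (p1 ∧ p1)
    [Ax] p1 ⊢ p1
    [Ax] p1 ⊢ p1

Result: YES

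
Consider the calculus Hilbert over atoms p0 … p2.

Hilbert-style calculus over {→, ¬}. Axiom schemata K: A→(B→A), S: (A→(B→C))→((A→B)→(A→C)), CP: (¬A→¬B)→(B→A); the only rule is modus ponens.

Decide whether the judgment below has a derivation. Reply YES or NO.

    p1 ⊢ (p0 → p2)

Truth-table refutation:
  v=000: Γ:[p1=F] Δ:[(p0 → p2)=T] refutes=False
  v=001: Γ:[p1=F] Δ:[(p0 → p2)=T] refutes=False
  v=010: Γ:[p1=T] Δ:[(p0 → p2)=T] refutes=False
  v=011: Γ:[p1=T] Δ:[(p0 → p2)=T] refutes=False
  v=100: Γ:[p1=F] Δ:[(p0 → p2)=F] refutes=False
  v=101: Γ:[p1=F] Δ:[(p0 → p2)=T] refutes=False
  v=110: Γ:[p1=T] Δ:[(p0 → p2)=F] refutes=True  ← countermodel

Result: NO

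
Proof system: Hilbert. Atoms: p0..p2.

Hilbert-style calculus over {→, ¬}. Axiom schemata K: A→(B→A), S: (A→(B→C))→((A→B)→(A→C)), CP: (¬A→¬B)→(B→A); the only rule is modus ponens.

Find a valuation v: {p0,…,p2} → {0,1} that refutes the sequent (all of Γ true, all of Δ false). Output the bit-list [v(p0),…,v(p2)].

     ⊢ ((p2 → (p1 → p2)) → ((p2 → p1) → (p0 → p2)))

Enumerate valuations to refute Γ ⊢ Δ:
  v=000: Γ:[] Δ:[((p2 → (p1 → p2)) → ((p2 → p1) → (p0 → p2)))=T] refutes=False
  v=001: Γ:[] Δ:[((p2 → (p1 → p2)) → ((p2 → p1) → (p0 → p2)))=T] refutes=False
  v=010: Γ:[] Δ:[((p2 → (p1 → p2)) → ((p2 → p1) → (p0 → p2)))=T] refutes=False
  v=011: Γ:[] Δ:[((p2 → (p1 → p2)) → ((p2 → p1) → (p0 → p2)))=T] refutes=False
  v=100: Γ:[] Δ:[((p2 → (p1 → p2)) → ((p2 → p1) → (p0 → p2)))=F] refutes=True  ← countermodel

Result: [1, 0, 0]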